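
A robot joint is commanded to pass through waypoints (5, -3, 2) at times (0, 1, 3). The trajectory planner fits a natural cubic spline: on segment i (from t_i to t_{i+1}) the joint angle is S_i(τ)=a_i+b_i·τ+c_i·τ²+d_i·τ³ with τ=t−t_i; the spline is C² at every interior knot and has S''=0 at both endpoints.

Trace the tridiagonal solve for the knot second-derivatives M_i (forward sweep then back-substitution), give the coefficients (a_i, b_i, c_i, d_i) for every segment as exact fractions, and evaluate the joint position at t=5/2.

Δ: Δ0=-8, Δ1=5/2
row 1: diag=6, rhs=63; c'=1/3, d'=21/2
back: M1=21/2
M: M0=0, M1=21/2, M2=0
seg 0: a=5, c=M0/2=0, d=(M1−M0)/(6·1)=7/4, b=Δ0−h0·(2M0+M1)/6=-39/4
seg 1: a=-3, c=M1/2=21/4, d=(M2−M1)/(6·2)=-7/8, b=Δ1−h1·(2M1+M2)/6=-9/2
t_q=5/2 → seg 1, τ=3/2; S=-3+-9/2·τ+21/4·τ²+-7/8·τ³=-57/64

  seg 0: a=5 b=-39/4 c=0 d=7/4
  seg 1: a=-3 b=-9/2 c=21/4 d=-7/8
S(5/2) = -57/64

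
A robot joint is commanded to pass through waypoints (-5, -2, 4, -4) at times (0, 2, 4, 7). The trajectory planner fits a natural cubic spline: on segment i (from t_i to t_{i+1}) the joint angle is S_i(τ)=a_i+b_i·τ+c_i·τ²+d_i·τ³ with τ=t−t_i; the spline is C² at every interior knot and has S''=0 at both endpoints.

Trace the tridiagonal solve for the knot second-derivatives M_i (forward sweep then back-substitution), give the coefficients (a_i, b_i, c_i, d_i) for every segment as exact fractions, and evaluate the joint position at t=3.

  seg 0: a=-5 b=46/57 c=0 d=79/456
  seg 1: a=-2 b=329/114 c=79/76 d=-28/57
  seg 2: a=4 b=131/114 c=-145/76 d=145/684
S(3) = 109/76

Δ: Δ0=3/2, Δ1=3, Δ2=-8/3
row 1: diag=8, rhs=9; c'=1/4, d'=9/8
row 2: denom=10−2·1/4=19/2; d'=(-34−2·9/8)/(19/2)=-145/38
back: M2=-145/38
back: M1=9/8−1/4·-145/38=79/38
M: M0=0, M1=79/38, M2=-145/38, M3=0
seg 0: a=-5, c=M0/2=0, d=(M1−M0)/(6·2)=79/456, b=Δ0−h0·(2M0+M1)/6=46/57
seg 1: a=-2, c=M1/2=79/76, d=(M2−M1)/(6·2)=-28/57, b=Δ1−h1·(2M1+M2)/6=329/114
seg 2: a=4, c=M2/2=-145/76, d=(M3−M2)/(6·3)=145/684, b=Δ2−h2·(2M2+M3)/6=131/114
t_q=3 → seg 1, τ=1; S=-2+329/114·τ+79/76·τ²+-28/57·τ³=109/76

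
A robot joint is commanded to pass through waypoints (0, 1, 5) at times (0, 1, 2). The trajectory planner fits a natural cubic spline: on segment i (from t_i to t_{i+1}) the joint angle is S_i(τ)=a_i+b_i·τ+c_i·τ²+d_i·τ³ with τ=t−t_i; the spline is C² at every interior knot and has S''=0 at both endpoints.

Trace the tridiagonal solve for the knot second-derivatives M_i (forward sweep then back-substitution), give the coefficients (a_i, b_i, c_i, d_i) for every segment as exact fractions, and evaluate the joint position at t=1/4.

Δ: Δ0=1, Δ1=4
row 1: diag=4, rhs=18; c'=1/4, d'=9/2
back: M1=9/2
M: M0=0, M1=9/2, M2=0
seg 0: a=0, c=M0/2=0, d=(M1−M0)/(6·1)=3/4, b=Δ0−h0·(2M0+M1)/6=1/4
seg 1: a=1, c=M1/2=9/4, d=(M2−M1)/(6·1)=-3/4, b=Δ1−h1·(2M1+M2)/6=5/2
t_q=1/4 → seg 0, τ=1/4; S=0+1/4·τ+0·τ²+3/4·τ³=19/256

  seg 0: a=0 b=1/4 c=0 d=3/4
  seg 1: a=1 b=5/2 c=9/4 d=-3/4
S(1/4) = 19/256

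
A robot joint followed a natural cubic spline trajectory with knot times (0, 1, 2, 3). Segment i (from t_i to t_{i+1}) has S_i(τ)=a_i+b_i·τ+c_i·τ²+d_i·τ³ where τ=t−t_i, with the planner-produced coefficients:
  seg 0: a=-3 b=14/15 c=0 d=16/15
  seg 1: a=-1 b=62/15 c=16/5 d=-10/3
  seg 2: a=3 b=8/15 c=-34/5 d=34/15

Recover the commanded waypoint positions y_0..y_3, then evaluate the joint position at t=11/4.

y_0 = S_0(0) = a_0 = -3
y_1 = S_1(0) = a_1 = -1
y_2 = S_2(0) = a_2 = 3
y_3 = S_2(1) = -1
t_q=11/4 is in segment 2 (τ=3/4); S_2(τ)=17/32

y_0=-3 y_1=-1 y_2=3 y_3=-1
S(11/4) = 17/32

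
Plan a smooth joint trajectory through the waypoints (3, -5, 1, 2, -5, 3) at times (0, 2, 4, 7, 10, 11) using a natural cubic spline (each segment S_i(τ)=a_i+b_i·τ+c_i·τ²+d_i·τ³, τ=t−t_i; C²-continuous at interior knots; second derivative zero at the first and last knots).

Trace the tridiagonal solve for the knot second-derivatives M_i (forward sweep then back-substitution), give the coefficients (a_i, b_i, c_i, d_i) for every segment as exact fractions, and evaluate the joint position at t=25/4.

  seg 0: a=3 b=-2968/503 c=0 d=239/503
  seg 1: a=-5 b=-100/503 c=1434/503 d=-1259/2012
  seg 2: a=1 b=1859/503 c=-909/1006 d=-1967/27162
  seg 3: a=2 b=-3703/1006 c=-2347/1509 d=18149/27162
  seg 4: a=-5 b=2529/503 c=4485/1006 d=-1495/1006
S(25/4) = 252151/64384

Δ: Δ0=-4, Δ1=3, Δ2=1/3, Δ3=-7/3, Δ4=8
row 1: diag=8, rhs=42; c'=1/4, d'=21/4
row 2: denom=10−2·1/4=19/2; d'=(-16−2·21/4)/(19/2)=-53/19
row 3: denom=12−3·6/19=210/19; d'=(-16−3·-53/19)/(210/19)=-29/42
row 4: denom=8−3·19/70=503/70; d'=(62−3·-29/42)/(503/70)=4485/503
back: M4=4485/503
back: M3=-29/42−19/70·4485/503=-4694/1509
back: M2=-53/19−6/19·-4694/1509=-909/503
back: M1=21/4−1/4·-909/503=2868/503
M: M0=0, M1=2868/503, M2=-909/503, M3=-4694/1509, M4=4485/503, M5=0
seg 0: a=3, c=M0/2=0, d=(M1−M0)/(6·2)=239/503, b=Δ0−h0·(2M0+M1)/6=-2968/503
seg 1: a=-5, c=M1/2=1434/503, d=(M2−M1)/(6·2)=-1259/2012, b=Δ1−h1·(2M1+M2)/6=-100/503
seg 2: a=1, c=M2/2=-909/1006, d=(M3−M2)/(6·3)=-1967/27162, b=Δ2−h2·(2M2+M3)/6=1859/503
seg 3: a=2, c=M3/2=-2347/1509, d=(M4−M3)/(6·3)=18149/27162, b=Δ3−h3·(2M3+M4)/6=-3703/1006
seg 4: a=-5, c=M4/2=4485/1006, d=(M5−M4)/(6·1)=-1495/1006, b=Δ4−h4·(2M4+M5)/6=2529/503
t_q=25/4 → seg 2, τ=9/4; S=1+1859/503·τ+-909/1006·τ²+-1967/27162·τ³=252151/64384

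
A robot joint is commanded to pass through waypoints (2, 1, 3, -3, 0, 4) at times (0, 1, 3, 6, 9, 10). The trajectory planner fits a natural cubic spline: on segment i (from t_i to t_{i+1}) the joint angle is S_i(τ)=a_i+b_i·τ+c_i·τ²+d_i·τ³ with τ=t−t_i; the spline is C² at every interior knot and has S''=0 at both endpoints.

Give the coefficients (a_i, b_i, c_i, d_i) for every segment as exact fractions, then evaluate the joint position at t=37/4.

  seg 0: a=2 b=-277/185 c=0 d=92/185
  seg 1: a=1 b=-1/185 c=276/185 d=-183/370
  seg 2: a=3 b=1/37 c=-273/185 d=4/15
  seg 3: a=-3 b=-301/185 c=171/185 d=-3/185
  seg 4: a=0 b=644/185 c=144/185 d=-48/185
S(37/4) = 677/740

Δ: Δ0=-1, Δ1=1, Δ2=-2, Δ3=1, Δ4=4
row 1: diag=6, rhs=12; c'=1/3, d'=2
row 2: denom=10−2·1/3=28/3; d'=(-18−2·2)/(28/3)=-33/14
row 3: denom=12−3·9/28=309/28; d'=(18−3·-33/14)/(309/28)=234/103
row 4: denom=8−3·28/103=740/103; d'=(18−3·234/103)/(740/103)=288/185
back: M4=288/185
back: M3=234/103−28/103·288/185=342/185
back: M2=-33/14−9/28·342/185=-546/185
back: M1=2−1/3·-546/185=552/185
M: M0=0, M1=552/185, M2=-546/185, M3=342/185, M4=288/185, M5=0
seg 0: a=2, c=M0/2=0, d=(M1−M0)/(6·1)=92/185, b=Δ0−h0·(2M0+M1)/6=-277/185
seg 1: a=1, c=M1/2=276/185, d=(M2−M1)/(6·2)=-183/370, b=Δ1−h1·(2M1+M2)/6=-1/185
seg 2: a=3, c=M2/2=-273/185, d=(M3−M2)/(6·3)=4/15, b=Δ2−h2·(2M2+M3)/6=1/37
seg 3: a=-3, c=M3/2=171/185, d=(M4−M3)/(6·3)=-3/185, b=Δ3−h3·(2M3+M4)/6=-301/185
seg 4: a=0, c=M4/2=144/185, d=(M5−M4)/(6·1)=-48/185, b=Δ4−h4·(2M4+M5)/6=644/185
t_q=37/4 → seg 4, τ=1/4; S=0+644/185·τ+144/185·τ²+-48/185·τ³=677/740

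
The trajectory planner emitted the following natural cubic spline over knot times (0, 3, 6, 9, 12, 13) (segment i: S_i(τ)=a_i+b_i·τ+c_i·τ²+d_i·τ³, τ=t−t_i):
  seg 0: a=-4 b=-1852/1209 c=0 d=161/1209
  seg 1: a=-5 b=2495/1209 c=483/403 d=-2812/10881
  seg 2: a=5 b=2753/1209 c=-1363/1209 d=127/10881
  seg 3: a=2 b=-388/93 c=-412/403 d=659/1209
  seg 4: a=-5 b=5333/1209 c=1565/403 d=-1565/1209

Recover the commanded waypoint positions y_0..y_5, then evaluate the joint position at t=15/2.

y_0 = S_0(0) = a_0 = -4
y_1 = S_1(0) = a_1 = -5
y_2 = S_2(0) = a_2 = 5
y_3 = S_3(0) = a_3 = 2
y_4 = S_4(0) = a_4 = -5
y_5 = S_4(1) = 2
t_q=15/2 is in segment 2 (τ=3/2); S_2(τ)=19081/3224

y_0=-4 y_1=-5 y_2=5 y_3=2 y_4=-5 y_5=2
S(15/2) = 19081/3224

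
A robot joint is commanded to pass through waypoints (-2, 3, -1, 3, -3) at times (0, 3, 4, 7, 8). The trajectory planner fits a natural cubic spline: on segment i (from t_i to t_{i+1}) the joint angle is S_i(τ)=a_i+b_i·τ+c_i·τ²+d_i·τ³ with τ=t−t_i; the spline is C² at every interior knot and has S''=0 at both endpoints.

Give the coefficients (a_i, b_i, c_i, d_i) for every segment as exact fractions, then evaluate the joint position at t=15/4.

Δ: Δ0=5/3, Δ1=-4, Δ2=4/3, Δ3=-6
row 1: diag=8, rhs=-34; c'=1/8, d'=-17/4
row 2: denom=8−1·1/8=63/8; d'=(32−1·-17/4)/(63/8)=290/63
row 3: denom=8−3·8/21=48/7; d'=(-44−3·290/63)/(48/7)=-607/72
back: M3=-607/72
back: M2=290/63−8/21·-607/72=211/27
back: M1=-17/4−1/8·211/27=-1129/216
M: M0=0, M1=-1129/216, M2=211/27, M3=-607/72, M4=0
seg 0: a=-2, c=M0/2=0, d=(M1−M0)/(6·3)=-1129/3888, b=Δ0−h0·(2M0+M1)/6=1849/432
seg 1: a=3, c=M1/2=-1129/432, d=(M2−M1)/(6·1)=313/144, b=Δ1−h1·(2M1+M2)/6=-769/216
seg 2: a=-1, c=M2/2=211/54, d=(M3−M2)/(6·3)=-3509/3888, b=Δ2−h2·(2M2+M3)/6=-979/432
seg 3: a=3, c=M3/2=-607/144, d=(M4−M3)/(6·1)=607/432, b=Δ3−h3·(2M3+M4)/6=-689/216
t_q=15/4 → seg 1, τ=3/4; S=3+-769/216·τ+-1129/432·τ²+313/144·τ³=-2057/9216

  seg 0: a=-2 b=1849/432 c=0 d=-1129/3888
  seg 1: a=3 b=-769/216 c=-1129/432 d=313/144
  seg 2: a=-1 b=-979/432 c=211/54 d=-3509/3888
  seg 3: a=3 b=-689/216 c=-607/144 d=607/432
S(15/4) = -2057/9216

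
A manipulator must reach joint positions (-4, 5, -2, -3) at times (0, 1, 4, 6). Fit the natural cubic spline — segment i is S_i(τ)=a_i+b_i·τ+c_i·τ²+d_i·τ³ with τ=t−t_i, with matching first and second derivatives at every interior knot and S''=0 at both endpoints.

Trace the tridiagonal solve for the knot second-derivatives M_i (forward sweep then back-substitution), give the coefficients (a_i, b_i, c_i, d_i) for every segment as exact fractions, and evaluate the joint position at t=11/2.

  seg 0: a=-4 b=4547/426 c=0 d=-713/426
  seg 1: a=5 b=1204/213 c=-713/142 d=335/426
  seg 2: a=-2 b=-1381/426 c=146/71 d=-73/213
S(11/2) = -1927/568

Δ: Δ0=9, Δ1=-7/3, Δ2=-1/2
row 1: diag=8, rhs=-68; c'=3/8, d'=-17/2
row 2: denom=10−3·3/8=71/8; d'=(11−3·-17/2)/(71/8)=292/71
back: M2=292/71
back: M1=-17/2−3/8·292/71=-713/71
M: M0=0, M1=-713/71, M2=292/71, M3=0
seg 0: a=-4, c=M0/2=0, d=(M1−M0)/(6·1)=-713/426, b=Δ0−h0·(2M0+M1)/6=4547/426
seg 1: a=5, c=M1/2=-713/142, d=(M2−M1)/(6·3)=335/426, b=Δ1−h1·(2M1+M2)/6=1204/213
seg 2: a=-2, c=M2/2=146/71, d=(M3−M2)/(6·2)=-73/213, b=Δ2−h2·(2M2+M3)/6=-1381/426
t_q=11/2 → seg 2, τ=3/2; S=-2+-1381/426·τ+146/71·τ²+-73/213·τ³=-1927/568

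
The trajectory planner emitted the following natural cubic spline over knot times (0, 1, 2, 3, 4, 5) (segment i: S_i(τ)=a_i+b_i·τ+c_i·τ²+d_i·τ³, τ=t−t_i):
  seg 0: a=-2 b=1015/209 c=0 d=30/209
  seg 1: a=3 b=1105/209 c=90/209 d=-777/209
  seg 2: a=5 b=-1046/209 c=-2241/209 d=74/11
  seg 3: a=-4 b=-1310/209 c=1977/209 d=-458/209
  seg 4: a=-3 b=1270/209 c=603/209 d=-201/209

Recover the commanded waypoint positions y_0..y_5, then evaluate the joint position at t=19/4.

y_0 = S_0(0) = a_0 = -2
y_1 = S_1(0) = a_1 = 3
y_2 = S_2(0) = a_2 = 5
y_3 = S_3(0) = a_3 = -4
y_4 = S_4(0) = a_4 = -3
y_5 = S_4(1) = 5
t_q=19/4 is in segment 4 (τ=3/4); S_4(τ)=37113/13376

y_0=-2 y_1=3 y_2=5 y_3=-4 y_4=-3 y_5=5
S(19/4) = 37113/13376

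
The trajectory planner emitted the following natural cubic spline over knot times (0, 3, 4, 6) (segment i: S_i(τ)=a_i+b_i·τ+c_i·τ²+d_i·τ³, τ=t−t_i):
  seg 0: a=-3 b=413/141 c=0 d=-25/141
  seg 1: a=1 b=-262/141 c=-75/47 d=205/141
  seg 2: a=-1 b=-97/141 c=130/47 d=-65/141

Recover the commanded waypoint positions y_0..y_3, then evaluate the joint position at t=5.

y_0 = S_0(0) = a_0 = -3
y_1 = S_1(0) = a_1 = 1
y_2 = S_2(0) = a_2 = -1
y_3 = S_2(2) = 5
t_q=5 is in segment 2 (τ=1); S_2(τ)=29/47

y_0=-3 y_1=1 y_2=-1 y_3=5
S(5) = 29/47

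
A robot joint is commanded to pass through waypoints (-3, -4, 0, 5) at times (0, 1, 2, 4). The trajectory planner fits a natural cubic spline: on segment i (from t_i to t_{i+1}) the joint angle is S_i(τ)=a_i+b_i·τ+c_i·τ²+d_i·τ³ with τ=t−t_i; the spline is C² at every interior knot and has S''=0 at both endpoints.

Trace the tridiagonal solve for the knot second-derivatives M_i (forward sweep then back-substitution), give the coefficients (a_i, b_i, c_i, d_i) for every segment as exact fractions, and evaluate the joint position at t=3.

Δ: Δ0=-1, Δ1=4, Δ2=5/2
row 1: diag=4, rhs=30; c'=1/4, d'=15/2
row 2: denom=6−1·1/4=23/4; d'=(-9−1·15/2)/(23/4)=-66/23
back: M2=-66/23
back: M1=15/2−1/4·-66/23=189/23
M: M0=0, M1=189/23, M2=-66/23, M3=0
seg 0: a=-3, c=M0/2=0, d=(M1−M0)/(6·1)=63/46, b=Δ0−h0·(2M0+M1)/6=-109/46
seg 1: a=-4, c=M1/2=189/46, d=(M2−M1)/(6·1)=-85/46, b=Δ1−h1·(2M1+M2)/6=40/23
seg 2: a=0, c=M2/2=-33/23, d=(M3−M2)/(6·2)=11/46, b=Δ2−h2·(2M2+M3)/6=203/46
t_q=3 → seg 2, τ=1; S=0+203/46·τ+-33/23·τ²+11/46·τ³=74/23

  seg 0: a=-3 b=-109/46 c=0 d=63/46
  seg 1: a=-4 b=40/23 c=189/46 d=-85/46
  seg 2: a=0 b=203/46 c=-33/23 d=11/46
S(3) = 74/23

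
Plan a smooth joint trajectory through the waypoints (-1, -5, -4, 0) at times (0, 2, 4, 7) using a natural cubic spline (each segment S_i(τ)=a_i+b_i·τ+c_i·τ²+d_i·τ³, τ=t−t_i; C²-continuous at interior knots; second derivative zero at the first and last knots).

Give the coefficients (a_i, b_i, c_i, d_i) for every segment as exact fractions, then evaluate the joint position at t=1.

Δ: Δ0=-2, Δ1=1/2, Δ2=4/3
row 1: diag=8, rhs=15; c'=1/4, d'=15/8
row 2: denom=10−2·1/4=19/2; d'=(5−2·15/8)/(19/2)=5/38
back: M2=5/38
back: M1=15/8−1/4·5/38=35/19
M: M0=0, M1=35/19, M2=5/38, M3=0
seg 0: a=-1, c=M0/2=0, d=(M1−M0)/(6·2)=35/228, b=Δ0−h0·(2M0+M1)/6=-149/57
seg 1: a=-5, c=M1/2=35/38, d=(M2−M1)/(6·2)=-65/456, b=Δ1−h1·(2M1+M2)/6=-44/57
seg 2: a=-4, c=M2/2=5/76, d=(M3−M2)/(6·3)=-5/684, b=Δ2−h2·(2M2+M3)/6=137/114
t_q=1 → seg 0, τ=1; S=-1+-149/57·τ+0·τ²+35/228·τ³=-263/76

  seg 0: a=-1 b=-149/57 c=0 d=35/228
  seg 1: a=-5 b=-44/57 c=35/38 d=-65/456
  seg 2: a=-4 b=137/114 c=5/76 d=-5/684
S(1) = -263/76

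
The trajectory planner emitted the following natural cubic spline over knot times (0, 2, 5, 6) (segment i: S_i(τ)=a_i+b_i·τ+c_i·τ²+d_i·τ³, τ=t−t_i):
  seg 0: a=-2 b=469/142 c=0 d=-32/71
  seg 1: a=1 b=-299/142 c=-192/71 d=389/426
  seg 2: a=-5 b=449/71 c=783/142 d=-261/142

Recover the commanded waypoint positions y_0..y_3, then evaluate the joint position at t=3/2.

y_0 = S_0(0) = a_0 = -2
y_1 = S_1(0) = a_1 = 1
y_2 = S_2(0) = a_2 = -5
y_3 = S_2(1) = 5
t_q=3/2 is in segment 0 (τ=3/2); S_0(τ)=407/284

y_0=-2 y_1=1 y_2=-5 y_3=5
S(3/2) = 407/284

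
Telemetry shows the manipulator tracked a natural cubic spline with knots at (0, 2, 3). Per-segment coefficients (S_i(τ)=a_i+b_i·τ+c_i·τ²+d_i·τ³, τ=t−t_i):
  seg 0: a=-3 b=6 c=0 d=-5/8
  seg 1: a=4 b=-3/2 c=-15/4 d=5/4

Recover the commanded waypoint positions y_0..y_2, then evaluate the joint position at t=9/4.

y_0=-3 y_1=4 y_2=0
S(9/4) = 873/256

y_0 = S_0(0) = a_0 = -3
y_1 = S_1(0) = a_1 = 4
y_2 = S_1(1) = 0
t_q=9/4 is in segment 1 (τ=1/4); S_1(τ)=873/256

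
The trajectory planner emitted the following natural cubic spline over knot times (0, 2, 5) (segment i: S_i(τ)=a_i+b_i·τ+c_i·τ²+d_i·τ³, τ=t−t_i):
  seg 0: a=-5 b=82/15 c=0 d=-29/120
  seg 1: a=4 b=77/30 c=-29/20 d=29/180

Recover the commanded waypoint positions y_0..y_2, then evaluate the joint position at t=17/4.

y_0 = S_0(0) = a_0 = -5
y_1 = S_1(0) = a_1 = 4
y_2 = S_1(3) = 3
t_q=17/4 is in segment 1 (τ=9/4); S_1(τ)=1093/256

y_0=-5 y_1=4 y_2=3
S(17/4) = 1093/256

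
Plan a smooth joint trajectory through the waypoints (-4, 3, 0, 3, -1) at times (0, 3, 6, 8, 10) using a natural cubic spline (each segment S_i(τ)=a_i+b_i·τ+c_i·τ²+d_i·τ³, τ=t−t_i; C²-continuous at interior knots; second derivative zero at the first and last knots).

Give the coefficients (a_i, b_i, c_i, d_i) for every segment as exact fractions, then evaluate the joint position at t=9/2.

  seg 0: a=-4 b=2963/840 c=0 d=-1003/7560
  seg 1: a=3 b=-23/420 c=-1003/840 d=443/1512
  seg 2: a=0 b=83/120 c=101/70 d=-349/672
  seg 3: a=3 b=97/420 c=-937/560 d=937/3360
S(9/2) = 2733/2240

Δ: Δ0=7/3, Δ1=-1, Δ2=3/2, Δ3=-2
row 1: diag=12, rhs=-20; c'=1/4, d'=-5/3
row 2: denom=10−3·1/4=37/4; d'=(15−3·-5/3)/(37/4)=80/37
row 3: denom=8−2·8/37=280/37; d'=(-21−2·80/37)/(280/37)=-937/280
back: M3=-937/280
back: M2=80/37−8/37·-937/280=101/35
back: M1=-5/3−1/4·101/35=-1003/420
M: M0=0, M1=-1003/420, M2=101/35, M3=-937/280, M4=0
seg 0: a=-4, c=M0/2=0, d=(M1−M0)/(6·3)=-1003/7560, b=Δ0−h0·(2M0+M1)/6=2963/840
seg 1: a=3, c=M1/2=-1003/840, d=(M2−M1)/(6·3)=443/1512, b=Δ1−h1·(2M1+M2)/6=-23/420
seg 2: a=0, c=M2/2=101/70, d=(M3−M2)/(6·2)=-349/672, b=Δ2−h2·(2M2+M3)/6=83/120
seg 3: a=3, c=M3/2=-937/560, d=(M4−M3)/(6·2)=937/3360, b=Δ3−h3·(2M3+M4)/6=97/420
t_q=9/2 → seg 1, τ=3/2; S=3+-23/420·τ+-1003/840·τ²+443/1512·τ³=2733/2240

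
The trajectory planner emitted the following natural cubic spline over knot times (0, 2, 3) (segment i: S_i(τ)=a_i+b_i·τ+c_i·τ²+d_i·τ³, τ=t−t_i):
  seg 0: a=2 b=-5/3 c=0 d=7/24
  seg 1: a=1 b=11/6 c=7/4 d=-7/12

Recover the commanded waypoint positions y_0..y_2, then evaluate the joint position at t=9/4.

y_0=2 y_1=1 y_2=4
S(9/4) = 399/256

y_0 = S_0(0) = a_0 = 2
y_1 = S_1(0) = a_1 = 1
y_2 = S_1(1) = 4
t_q=9/4 is in segment 1 (τ=1/4); S_1(τ)=399/256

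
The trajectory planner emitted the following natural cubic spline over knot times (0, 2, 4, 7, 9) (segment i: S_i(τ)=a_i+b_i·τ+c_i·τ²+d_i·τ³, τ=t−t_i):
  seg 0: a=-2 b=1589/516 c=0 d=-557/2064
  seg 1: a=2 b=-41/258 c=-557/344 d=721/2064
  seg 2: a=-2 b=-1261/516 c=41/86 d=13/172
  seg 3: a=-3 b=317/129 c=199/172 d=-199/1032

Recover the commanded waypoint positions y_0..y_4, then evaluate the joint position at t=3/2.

y_0 = S_0(0) = a_0 = -2
y_1 = S_1(0) = a_1 = 2
y_2 = S_2(0) = a_2 = -2
y_3 = S_3(0) = a_3 = -3
y_4 = S_3(2) = 5
t_q=3/2 is in segment 0 (τ=3/2); S_0(τ)=9403/5504

y_0=-2 y_1=2 y_2=-2 y_3=-3 y_4=5
S(3/2) = 9403/5504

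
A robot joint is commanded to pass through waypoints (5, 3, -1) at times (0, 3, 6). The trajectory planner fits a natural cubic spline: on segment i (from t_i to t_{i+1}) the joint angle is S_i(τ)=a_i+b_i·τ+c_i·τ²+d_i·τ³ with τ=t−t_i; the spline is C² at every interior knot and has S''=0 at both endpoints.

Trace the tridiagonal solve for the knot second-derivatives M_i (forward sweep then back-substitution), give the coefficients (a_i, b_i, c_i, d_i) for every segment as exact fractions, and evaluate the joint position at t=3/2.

  seg 0: a=5 b=-1/2 c=0 d=-1/54
  seg 1: a=3 b=-1 c=-1/6 d=1/54
S(3/2) = 67/16

Δ: Δ0=-2/3, Δ1=-4/3
row 1: diag=12, rhs=-4; c'=1/4, d'=-1/3
back: M1=-1/3
M: M0=0, M1=-1/3, M2=0
seg 0: a=5, c=M0/2=0, d=(M1−M0)/(6·3)=-1/54, b=Δ0−h0·(2M0+M1)/6=-1/2
seg 1: a=3, c=M1/2=-1/6, d=(M2−M1)/(6·3)=1/54, b=Δ1−h1·(2M1+M2)/6=-1
t_q=3/2 → seg 0, τ=3/2; S=5+-1/2·τ+0·τ²+-1/54·τ³=67/16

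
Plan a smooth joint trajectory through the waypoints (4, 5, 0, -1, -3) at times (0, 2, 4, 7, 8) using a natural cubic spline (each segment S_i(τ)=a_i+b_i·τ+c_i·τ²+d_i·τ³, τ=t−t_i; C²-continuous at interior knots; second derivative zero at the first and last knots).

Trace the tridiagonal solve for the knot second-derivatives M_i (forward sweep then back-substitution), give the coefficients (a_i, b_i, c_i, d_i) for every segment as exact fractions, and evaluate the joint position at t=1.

  seg 0: a=4 b=1175/804 c=0 d=-773/3216
  seg 1: a=5 b=-286/201 c=-773/536 d=1453/3216
  seg 2: a=0 b=-1423/804 c=85/67 d=-635/2412
  seg 3: a=-1 b=-509/402 c=-295/268 d=295/804
S(1) = 5597/1072

Δ: Δ0=1/2, Δ1=-5/2, Δ2=-1/3, Δ3=-2
row 1: diag=8, rhs=-18; c'=1/4, d'=-9/4
row 2: denom=10−2·1/4=19/2; d'=(13−2·-9/4)/(19/2)=35/19
row 3: denom=8−3·6/19=134/19; d'=(-10−3·35/19)/(134/19)=-295/134
back: M3=-295/134
back: M2=35/19−6/19·-295/134=170/67
back: M1=-9/4−1/4·170/67=-773/268
M: M0=0, M1=-773/268, M2=170/67, M3=-295/134, M4=0
seg 0: a=4, c=M0/2=0, d=(M1−M0)/(6·2)=-773/3216, b=Δ0−h0·(2M0+M1)/6=1175/804
seg 1: a=5, c=M1/2=-773/536, d=(M2−M1)/(6·2)=1453/3216, b=Δ1−h1·(2M1+M2)/6=-286/201
seg 2: a=0, c=M2/2=85/67, d=(M3−M2)/(6·3)=-635/2412, b=Δ2−h2·(2M2+M3)/6=-1423/804
seg 3: a=-1, c=M3/2=-295/268, d=(M4−M3)/(6·1)=295/804, b=Δ3−h3·(2M3+M4)/6=-509/402
t_q=1 → seg 0, τ=1; S=4+1175/804·τ+0·τ²+-773/3216·τ³=5597/1072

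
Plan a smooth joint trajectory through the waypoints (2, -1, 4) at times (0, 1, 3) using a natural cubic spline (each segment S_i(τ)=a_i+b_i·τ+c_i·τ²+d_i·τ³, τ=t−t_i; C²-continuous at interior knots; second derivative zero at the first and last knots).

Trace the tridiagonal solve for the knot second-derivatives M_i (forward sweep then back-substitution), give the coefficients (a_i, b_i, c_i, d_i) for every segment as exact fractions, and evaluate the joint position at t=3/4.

  seg 0: a=2 b=-47/12 c=0 d=11/12
  seg 1: a=-1 b=-7/6 c=11/4 d=-11/24
S(3/4) = -141/256

Δ: Δ0=-3, Δ1=5/2
row 1: diag=6, rhs=33; c'=1/3, d'=11/2
back: M1=11/2
M: M0=0, M1=11/2, M2=0
seg 0: a=2, c=M0/2=0, d=(M1−M0)/(6·1)=11/12, b=Δ0−h0·(2M0+M1)/6=-47/12
seg 1: a=-1, c=M1/2=11/4, d=(M2−M1)/(6·2)=-11/24, b=Δ1−h1·(2M1+M2)/6=-7/6
t_q=3/4 → seg 0, τ=3/4; S=2+-47/12·τ+0·τ²+11/12·τ³=-141/256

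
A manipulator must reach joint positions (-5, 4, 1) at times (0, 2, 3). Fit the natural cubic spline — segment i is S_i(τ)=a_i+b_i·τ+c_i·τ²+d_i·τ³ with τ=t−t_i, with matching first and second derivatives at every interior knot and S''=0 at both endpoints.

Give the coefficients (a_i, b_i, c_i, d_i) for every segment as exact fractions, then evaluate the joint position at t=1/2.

Δ: Δ0=9/2, Δ1=-3
row 1: diag=6, rhs=-45; c'=1/6, d'=-15/2
back: M1=-15/2
M: M0=0, M1=-15/2, M2=0
seg 0: a=-5, c=M0/2=0, d=(M1−M0)/(6·2)=-5/8, b=Δ0−h0·(2M0+M1)/6=7
seg 1: a=4, c=M1/2=-15/4, d=(M2−M1)/(6·1)=5/4, b=Δ1−h1·(2M1+M2)/6=-1/2
t_q=1/2 → seg 0, τ=1/2; S=-5+7·τ+0·τ²+-5/8·τ³=-101/64

  seg 0: a=-5 b=7 c=0 d=-5/8
  seg 1: a=4 b=-1/2 c=-15/4 d=5/4
S(1/2) = -101/64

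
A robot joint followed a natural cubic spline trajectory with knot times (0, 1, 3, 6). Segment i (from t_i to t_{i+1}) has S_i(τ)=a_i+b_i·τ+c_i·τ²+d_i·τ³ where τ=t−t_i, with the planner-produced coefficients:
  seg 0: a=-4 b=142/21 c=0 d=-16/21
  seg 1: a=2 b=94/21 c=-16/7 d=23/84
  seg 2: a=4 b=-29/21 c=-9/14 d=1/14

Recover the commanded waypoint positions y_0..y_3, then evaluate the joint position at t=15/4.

y_0 = S_0(0) = a_0 = -4
y_1 = S_1(0) = a_1 = 2
y_2 = S_2(0) = a_2 = 4
y_3 = S_2(3) = -4
t_q=15/4 is in segment 2 (τ=3/4); S_2(τ)=337/128

y_0=-4 y_1=2 y_2=4 y_3=-4
S(15/4) = 337/128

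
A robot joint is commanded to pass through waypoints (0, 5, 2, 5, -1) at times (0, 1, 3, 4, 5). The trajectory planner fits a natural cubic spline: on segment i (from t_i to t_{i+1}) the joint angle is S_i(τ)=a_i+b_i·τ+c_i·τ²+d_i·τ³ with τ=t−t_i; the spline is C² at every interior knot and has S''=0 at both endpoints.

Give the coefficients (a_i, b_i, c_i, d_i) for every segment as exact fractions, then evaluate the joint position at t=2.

Δ: Δ0=5, Δ1=-3/2, Δ2=3, Δ3=-6
row 1: diag=6, rhs=-39; c'=1/3, d'=-13/2
row 2: denom=6−2·1/3=16/3; d'=(27−2·-13/2)/(16/3)=15/2
row 3: denom=4−1·3/16=61/16; d'=(-54−1·15/2)/(61/16)=-984/61
back: M3=-984/61
back: M2=15/2−3/16·-984/61=642/61
back: M1=-13/2−1/3·642/61=-1221/122
M: M0=0, M1=-1221/122, M2=642/61, M3=-984/61, M4=0
seg 0: a=0, c=M0/2=0, d=(M1−M0)/(6·1)=-407/244, b=Δ0−h0·(2M0+M1)/6=1627/244
seg 1: a=5, c=M1/2=-1221/244, d=(M2−M1)/(6·2)=835/488, b=Δ1−h1·(2M1+M2)/6=203/122
seg 2: a=2, c=M2/2=321/61, d=(M3−M2)/(6·1)=-271/61, b=Δ2−h2·(2M2+M3)/6=133/61
seg 3: a=5, c=M3/2=-492/61, d=(M4−M3)/(6·1)=164/61, b=Δ3−h3·(2M3+M4)/6=-38/61
t_q=2 → seg 1, τ=1; S=5+203/122·τ+-1221/244·τ²+835/488·τ³=1645/488

  seg 0: a=0 b=1627/244 c=0 d=-407/244
  seg 1: a=5 b=203/122 c=-1221/244 d=835/488
  seg 2: a=2 b=133/61 c=321/61 d=-271/61
  seg 3: a=5 b=-38/61 c=-492/61 d=164/61
S(2) = 1645/488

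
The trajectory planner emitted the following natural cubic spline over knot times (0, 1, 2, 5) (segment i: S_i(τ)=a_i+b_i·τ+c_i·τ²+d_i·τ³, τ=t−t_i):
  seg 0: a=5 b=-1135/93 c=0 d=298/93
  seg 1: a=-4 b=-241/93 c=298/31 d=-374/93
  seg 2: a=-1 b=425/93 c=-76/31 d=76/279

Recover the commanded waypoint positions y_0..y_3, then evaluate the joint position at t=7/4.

y_0 = S_0(0) = a_0 = 5
y_1 = S_1(0) = a_1 = -4
y_2 = S_2(0) = a_2 = -1
y_3 = S_2(3) = -2
t_q=7/4 is in segment 1 (τ=3/4); S_1(τ)=-2215/992

y_0=5 y_1=-4 y_2=-1 y_3=-2
S(7/4) = -2215/992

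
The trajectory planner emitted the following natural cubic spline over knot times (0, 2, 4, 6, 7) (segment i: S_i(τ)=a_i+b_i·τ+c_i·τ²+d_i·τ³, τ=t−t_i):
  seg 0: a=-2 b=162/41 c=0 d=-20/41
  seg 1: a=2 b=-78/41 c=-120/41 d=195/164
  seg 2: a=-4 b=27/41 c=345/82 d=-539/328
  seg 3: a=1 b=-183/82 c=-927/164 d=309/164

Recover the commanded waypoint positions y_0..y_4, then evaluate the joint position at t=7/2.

y_0 = S_0(0) = a_0 = -2
y_1 = S_1(0) = a_1 = 2
y_2 = S_2(0) = a_2 = -4
y_3 = S_3(0) = a_3 = 1
y_4 = S_3(1) = -5
t_q=7/2 is in segment 1 (τ=3/2); S_1(τ)=-4495/1312

y_0=-2 y_1=2 y_2=-4 y_3=1 y_4=-5
S(7/2) = -4495/1312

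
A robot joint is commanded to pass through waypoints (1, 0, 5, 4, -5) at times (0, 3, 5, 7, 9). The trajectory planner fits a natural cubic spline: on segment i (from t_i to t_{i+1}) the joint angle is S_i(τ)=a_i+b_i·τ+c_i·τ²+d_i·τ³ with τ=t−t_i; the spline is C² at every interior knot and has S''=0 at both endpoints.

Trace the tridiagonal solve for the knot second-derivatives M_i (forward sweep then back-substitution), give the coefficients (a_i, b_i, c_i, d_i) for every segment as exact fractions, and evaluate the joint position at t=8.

  seg 0: a=1 b=-1193/852 c=0 d=101/852
  seg 1: a=0 b=767/426 c=303/284 d=-611/1704
  seg 2: a=5 b=376/213 c=-77/71 d=-41/1704
  seg 3: a=4 b=-1219/426 c=-349/284 d=349/1704
S(8) = 65/568

Δ: Δ0=-1/3, Δ1=5/2, Δ2=-1/2, Δ3=-9/2
row 1: diag=10, rhs=17; c'=1/5, d'=17/10
row 2: denom=8−2·1/5=38/5; d'=(-18−2·17/10)/(38/5)=-107/38
row 3: denom=8−2·5/19=142/19; d'=(-24−2·-107/38)/(142/19)=-349/142
back: M3=-349/142
back: M2=-107/38−5/19·-349/142=-154/71
back: M1=17/10−1/5·-154/71=303/142
M: M0=0, M1=303/142, M2=-154/71, M3=-349/142, M4=0
seg 0: a=1, c=M0/2=0, d=(M1−M0)/(6·3)=101/852, b=Δ0−h0·(2M0+M1)/6=-1193/852
seg 1: a=0, c=M1/2=303/284, d=(M2−M1)/(6·2)=-611/1704, b=Δ1−h1·(2M1+M2)/6=767/426
seg 2: a=5, c=M2/2=-77/71, d=(M3−M2)/(6·2)=-41/1704, b=Δ2−h2·(2M2+M3)/6=376/213
seg 3: a=4, c=M3/2=-349/284, d=(M4−M3)/(6·2)=349/1704, b=Δ3−h3·(2M3+M4)/6=-1219/426
t_q=8 → seg 3, τ=1; S=4+-1219/426·τ+-349/284·τ²+349/1704·τ³=65/568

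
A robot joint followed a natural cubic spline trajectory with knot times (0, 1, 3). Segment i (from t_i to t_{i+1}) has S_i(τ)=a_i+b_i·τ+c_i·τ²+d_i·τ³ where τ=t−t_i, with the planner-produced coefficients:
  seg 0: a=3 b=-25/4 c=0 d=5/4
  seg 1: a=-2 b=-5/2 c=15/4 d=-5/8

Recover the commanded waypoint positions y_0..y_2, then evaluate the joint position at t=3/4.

y_0 = S_0(0) = a_0 = 3
y_1 = S_1(0) = a_1 = -2
y_2 = S_1(2) = 3
t_q=3/4 is in segment 0 (τ=3/4); S_0(τ)=-297/256

y_0=3 y_1=-2 y_2=3
S(3/4) = -297/256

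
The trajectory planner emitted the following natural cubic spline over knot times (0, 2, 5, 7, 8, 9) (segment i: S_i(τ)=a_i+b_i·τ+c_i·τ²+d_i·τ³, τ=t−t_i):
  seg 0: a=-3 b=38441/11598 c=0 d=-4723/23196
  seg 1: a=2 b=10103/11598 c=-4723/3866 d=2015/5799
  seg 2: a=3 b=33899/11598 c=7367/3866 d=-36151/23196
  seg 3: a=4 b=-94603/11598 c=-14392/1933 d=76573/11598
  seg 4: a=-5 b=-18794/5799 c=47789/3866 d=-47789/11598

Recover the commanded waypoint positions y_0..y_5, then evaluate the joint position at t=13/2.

y_0=-3 y_1=2 y_2=3 y_3=4 y_4=-5 y_5=0
S(13/2) = 396613/61856

y_0 = S_0(0) = a_0 = -3
y_1 = S_1(0) = a_1 = 2
y_2 = S_2(0) = a_2 = 3
y_3 = S_3(0) = a_3 = 4
y_4 = S_4(0) = a_4 = -5
y_5 = S_4(1) = 0
t_q=13/2 is in segment 2 (τ=3/2); S_2(τ)=396613/61856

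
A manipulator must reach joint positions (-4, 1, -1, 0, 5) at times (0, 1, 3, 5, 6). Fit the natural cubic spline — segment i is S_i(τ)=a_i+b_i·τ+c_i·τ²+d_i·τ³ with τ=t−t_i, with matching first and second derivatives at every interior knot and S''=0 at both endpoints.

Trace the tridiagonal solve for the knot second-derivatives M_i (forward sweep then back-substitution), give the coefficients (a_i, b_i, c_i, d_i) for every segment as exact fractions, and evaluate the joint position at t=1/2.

  seg 0: a=-4 b=61/10 c=0 d=-11/10
  seg 1: a=1 b=14/5 c=-33/10 d=7/10
  seg 2: a=-1 b=-2 c=9/10 d=7/40
  seg 3: a=0 b=37/10 c=39/20 d=-13/20
S(1/2) = -87/80

Δ: Δ0=5, Δ1=-1, Δ2=1/2, Δ3=5
row 1: diag=6, rhs=-36; c'=1/3, d'=-6
row 2: denom=8−2·1/3=22/3; d'=(9−2·-6)/(22/3)=63/22
row 3: denom=6−2·3/11=60/11; d'=(27−2·63/22)/(60/11)=39/10
back: M3=39/10
back: M2=63/22−3/11·39/10=9/5
back: M1=-6−1/3·9/5=-33/5
M: M0=0, M1=-33/5, M2=9/5, M3=39/10, M4=0
seg 0: a=-4, c=M0/2=0, d=(M1−M0)/(6·1)=-11/10, b=Δ0−h0·(2M0+M1)/6=61/10
seg 1: a=1, c=M1/2=-33/10, d=(M2−M1)/(6·2)=7/10, b=Δ1−h1·(2M1+M2)/6=14/5
seg 2: a=-1, c=M2/2=9/10, d=(M3−M2)/(6·2)=7/40, b=Δ2−h2·(2M2+M3)/6=-2
seg 3: a=0, c=M3/2=39/20, d=(M4−M3)/(6·1)=-13/20, b=Δ3−h3·(2M3+M4)/6=37/10
t_q=1/2 → seg 0, τ=1/2; S=-4+61/10·τ+0·τ²+-11/10·τ³=-87/80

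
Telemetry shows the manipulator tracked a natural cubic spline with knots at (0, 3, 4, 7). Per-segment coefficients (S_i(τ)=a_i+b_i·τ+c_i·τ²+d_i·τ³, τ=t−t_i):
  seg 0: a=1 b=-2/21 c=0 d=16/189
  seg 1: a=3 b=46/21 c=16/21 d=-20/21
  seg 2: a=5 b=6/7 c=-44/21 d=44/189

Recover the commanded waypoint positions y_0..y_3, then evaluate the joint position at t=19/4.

y_0=1 y_1=3 y_2=5 y_3=-5
S(19/4) = 73/16

y_0 = S_0(0) = a_0 = 1
y_1 = S_1(0) = a_1 = 3
y_2 = S_2(0) = a_2 = 5
y_3 = S_2(3) = -5
t_q=19/4 is in segment 2 (τ=3/4); S_2(τ)=73/16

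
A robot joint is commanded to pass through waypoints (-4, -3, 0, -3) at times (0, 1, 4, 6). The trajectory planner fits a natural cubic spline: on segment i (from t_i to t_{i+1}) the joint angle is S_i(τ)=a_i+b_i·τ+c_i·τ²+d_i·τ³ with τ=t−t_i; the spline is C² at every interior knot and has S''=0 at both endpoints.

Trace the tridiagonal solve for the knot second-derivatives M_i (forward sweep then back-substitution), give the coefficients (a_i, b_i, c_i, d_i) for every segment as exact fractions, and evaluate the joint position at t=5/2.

  seg 0: a=-4 b=127/142 c=0 d=15/142
  seg 1: a=-3 b=86/71 c=45/142 d=-55/426
  seg 2: a=0 b=-53/142 c=-60/71 d=10/71
S(5/2) = -1029/1136

Δ: Δ0=1, Δ1=1, Δ2=-3/2
row 1: diag=8, rhs=0; c'=3/8, d'=0
row 2: denom=10−3·3/8=71/8; d'=(-15−3·0)/(71/8)=-120/71
back: M2=-120/71
back: M1=0−3/8·-120/71=45/71
M: M0=0, M1=45/71, M2=-120/71, M3=0
seg 0: a=-4, c=M0/2=0, d=(M1−M0)/(6·1)=15/142, b=Δ0−h0·(2M0+M1)/6=127/142
seg 1: a=-3, c=M1/2=45/142, d=(M2−M1)/(6·3)=-55/426, b=Δ1−h1·(2M1+M2)/6=86/71
seg 2: a=0, c=M2/2=-60/71, d=(M3−M2)/(6·2)=10/71, b=Δ2−h2·(2M2+M3)/6=-53/142
t_q=5/2 → seg 1, τ=3/2; S=-3+86/71·τ+45/142·τ²+-55/426·τ³=-1029/1136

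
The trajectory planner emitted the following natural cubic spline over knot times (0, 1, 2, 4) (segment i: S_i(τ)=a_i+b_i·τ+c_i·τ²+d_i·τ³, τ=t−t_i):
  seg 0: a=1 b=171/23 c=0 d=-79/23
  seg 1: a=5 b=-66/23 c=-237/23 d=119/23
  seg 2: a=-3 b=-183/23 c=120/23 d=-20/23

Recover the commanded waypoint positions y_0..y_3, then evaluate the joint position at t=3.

y_0=1 y_1=5 y_2=-3 y_3=-5
S(3) = -152/23

y_0 = S_0(0) = a_0 = 1
y_1 = S_1(0) = a_1 = 5
y_2 = S_2(0) = a_2 = -3
y_3 = S_2(2) = -5
t_q=3 is in segment 2 (τ=1); S_2(τ)=-152/23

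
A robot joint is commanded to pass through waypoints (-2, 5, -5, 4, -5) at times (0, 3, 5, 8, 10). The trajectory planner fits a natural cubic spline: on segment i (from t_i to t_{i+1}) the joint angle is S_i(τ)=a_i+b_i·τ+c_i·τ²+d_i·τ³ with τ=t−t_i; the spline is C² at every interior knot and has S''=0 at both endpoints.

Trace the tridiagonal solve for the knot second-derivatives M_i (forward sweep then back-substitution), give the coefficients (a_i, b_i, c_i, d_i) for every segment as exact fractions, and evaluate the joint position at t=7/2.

  seg 0: a=-2 b=1549/290 c=0 d=-2617/7830
  seg 1: a=5 b=-534/145 c=-2617/870 d=511/435
  seg 2: a=-5 b=-704/435 c=703/174 d=-6527/7830
  seg 3: a=4 b=101/870 c=-502/145 d=251/435
S(7/2) = 1481/580

Δ: Δ0=7/3, Δ1=-5, Δ2=3, Δ3=-9/2
row 1: diag=10, rhs=-44; c'=1/5, d'=-22/5
row 2: denom=10−2·1/5=48/5; d'=(48−2·-22/5)/(48/5)=71/12
row 3: denom=10−3·5/16=145/16; d'=(-45−3·71/12)/(145/16)=-1004/145
back: M3=-1004/145
back: M2=71/12−5/16·-1004/145=703/87
back: M1=-22/5−1/5·703/87=-2617/435
M: M0=0, M1=-2617/435, M2=703/87, M3=-1004/145, M4=0
seg 0: a=-2, c=M0/2=0, d=(M1−M0)/(6·3)=-2617/7830, b=Δ0−h0·(2M0+M1)/6=1549/290
seg 1: a=5, c=M1/2=-2617/870, d=(M2−M1)/(6·2)=511/435, b=Δ1−h1·(2M1+M2)/6=-534/145
seg 2: a=-5, c=M2/2=703/174, d=(M3−M2)/(6·3)=-6527/7830, b=Δ2−h2·(2M2+M3)/6=-704/435
seg 3: a=4, c=M3/2=-502/145, d=(M4−M3)/(6·2)=251/435, b=Δ3−h3·(2M3+M4)/6=101/870
t_q=7/2 → seg 1, τ=1/2; S=5+-534/145·τ+-2617/870·τ²+511/435·τ³=1481/580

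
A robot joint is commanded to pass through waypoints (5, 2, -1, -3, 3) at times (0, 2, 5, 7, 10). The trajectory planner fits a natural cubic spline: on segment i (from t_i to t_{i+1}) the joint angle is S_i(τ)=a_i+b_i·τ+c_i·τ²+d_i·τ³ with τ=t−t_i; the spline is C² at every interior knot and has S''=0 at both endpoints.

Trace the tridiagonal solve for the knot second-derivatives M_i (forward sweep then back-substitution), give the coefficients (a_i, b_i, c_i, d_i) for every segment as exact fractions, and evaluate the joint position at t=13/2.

Δ: Δ0=-3/2, Δ1=-1, Δ2=-1, Δ3=2
row 1: diag=10, rhs=3; c'=3/10, d'=3/10
row 2: denom=10−3·3/10=91/10; d'=(0−3·3/10)/(91/10)=-9/91
row 3: denom=10−2·20/91=870/91; d'=(18−2·-9/91)/(870/91)=276/145
back: M3=276/145
back: M2=-9/91−20/91·276/145=-15/29
back: M1=3/10−3/10·-15/29=66/145
M: M0=0, M1=66/145, M2=-15/29, M3=276/145, M4=0
seg 0: a=5, c=M0/2=0, d=(M1−M0)/(6·2)=11/290, b=Δ0−h0·(2M0+M1)/6=-479/290
seg 1: a=2, c=M1/2=33/145, d=(M2−M1)/(6·3)=-47/870, b=Δ1−h1·(2M1+M2)/6=-347/290
seg 2: a=-1, c=M2/2=-15/58, d=(M3−M2)/(6·2)=117/580, b=Δ2−h2·(2M2+M3)/6=-187/145
seg 3: a=-3, c=M3/2=138/145, d=(M4−M3)/(6·3)=-46/435, b=Δ3−h3·(2M3+M4)/6=14/145
t_q=13/2 → seg 2, τ=3/2; S=-1+-187/145·τ+-15/58·τ²+117/580·τ³=-13157/4640

  seg 0: a=5 b=-479/290 c=0 d=11/290
  seg 1: a=2 b=-347/290 c=33/145 d=-47/870
  seg 2: a=-1 b=-187/145 c=-15/58 d=117/580
  seg 3: a=-3 b=14/145 c=138/145 d=-46/435
S(13/2) = -13157/4640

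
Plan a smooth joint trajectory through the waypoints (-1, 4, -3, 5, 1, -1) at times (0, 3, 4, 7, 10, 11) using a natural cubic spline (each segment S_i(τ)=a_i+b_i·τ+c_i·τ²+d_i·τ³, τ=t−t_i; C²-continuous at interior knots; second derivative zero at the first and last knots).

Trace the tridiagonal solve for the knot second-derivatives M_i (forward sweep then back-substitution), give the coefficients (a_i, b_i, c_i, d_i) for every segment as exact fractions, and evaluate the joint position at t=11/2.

  seg 0: a=-1 b=9064/1635 c=0 d=-2113/4905
  seg 1: a=4 b=-9953/1635 c=-2113/545 d=4847/1635
  seg 2: a=-3 b=-1618/327 c=2734/545 d=-4052/4905
  seg 3: a=5 b=4654/1635 c=-1318/545 d=1676/4905
  seg 4: a=1 b=-3986/1635 c=358/545 d=-358/1635
S(11/2) = -1048/545

Δ: Δ0=5/3, Δ1=-7, Δ2=8/3, Δ3=-4/3, Δ4=-2
row 1: diag=8, rhs=-52; c'=1/8, d'=-13/2
row 2: denom=8−1·1/8=63/8; d'=(58−1·-13/2)/(63/8)=172/21
row 3: denom=12−3·8/21=76/7; d'=(-24−3·172/21)/(76/7)=-85/19
row 4: denom=8−3·21/76=545/76; d'=(-4−3·-85/19)/(545/76)=716/545
back: M4=716/545
back: M3=-85/19−21/76·716/545=-2636/545
back: M2=172/21−8/21·-2636/545=5468/545
back: M1=-13/2−1/8·5468/545=-4226/545
M: M0=0, M1=-4226/545, M2=5468/545, M3=-2636/545, M4=716/545, M5=0
seg 0: a=-1, c=M0/2=0, d=(M1−M0)/(6·3)=-2113/4905, b=Δ0−h0·(2M0+M1)/6=9064/1635
seg 1: a=4, c=M1/2=-2113/545, d=(M2−M1)/(6·1)=4847/1635, b=Δ1−h1·(2M1+M2)/6=-9953/1635
seg 2: a=-3, c=M2/2=2734/545, d=(M3−M2)/(6·3)=-4052/4905, b=Δ2−h2·(2M2+M3)/6=-1618/327
seg 3: a=5, c=M3/2=-1318/545, d=(M4−M3)/(6·3)=1676/4905, b=Δ3−h3·(2M3+M4)/6=4654/1635
seg 4: a=1, c=M4/2=358/545, d=(M5−M4)/(6·1)=-358/1635, b=Δ4−h4·(2M4+M5)/6=-3986/1635
t_q=11/2 → seg 2, τ=3/2; S=-3+-1618/327·τ+2734/545·τ²+-4052/4905·τ³=-1048/545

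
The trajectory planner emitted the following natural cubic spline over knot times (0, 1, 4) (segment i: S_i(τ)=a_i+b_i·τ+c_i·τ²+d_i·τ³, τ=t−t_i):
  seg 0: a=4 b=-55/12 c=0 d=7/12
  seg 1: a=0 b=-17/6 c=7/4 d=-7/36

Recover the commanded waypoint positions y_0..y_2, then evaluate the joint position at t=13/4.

y_0=4 y_1=0 y_2=2
S(13/4) = 69/256

y_0 = S_0(0) = a_0 = 4
y_1 = S_1(0) = a_1 = 0
y_2 = S_1(3) = 2
t_q=13/4 is in segment 1 (τ=9/4); S_1(τ)=69/256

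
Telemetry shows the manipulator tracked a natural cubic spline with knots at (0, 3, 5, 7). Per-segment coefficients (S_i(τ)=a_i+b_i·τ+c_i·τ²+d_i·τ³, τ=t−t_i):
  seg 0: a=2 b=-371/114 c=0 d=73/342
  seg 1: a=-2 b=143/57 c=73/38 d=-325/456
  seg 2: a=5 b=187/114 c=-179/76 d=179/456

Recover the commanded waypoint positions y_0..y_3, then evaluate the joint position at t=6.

y_0 = S_0(0) = a_0 = 2
y_1 = S_1(0) = a_1 = -2
y_2 = S_2(0) = a_2 = 5
y_3 = S_2(2) = 2
t_q=6 is in segment 2 (τ=1); S_2(τ)=711/152

y_0=2 y_1=-2 y_2=5 y_3=2
S(6) = 711/152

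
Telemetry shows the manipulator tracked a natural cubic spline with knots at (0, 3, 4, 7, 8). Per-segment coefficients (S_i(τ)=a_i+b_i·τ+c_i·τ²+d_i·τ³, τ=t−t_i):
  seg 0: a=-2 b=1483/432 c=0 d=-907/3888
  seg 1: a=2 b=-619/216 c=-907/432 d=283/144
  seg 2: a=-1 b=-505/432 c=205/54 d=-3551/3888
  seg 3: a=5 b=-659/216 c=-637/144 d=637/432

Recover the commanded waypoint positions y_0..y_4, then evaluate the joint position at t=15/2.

y_0=-2 y_1=2 y_2=-1 y_3=5 y_4=-1
S(15/2) = 2941/1152

y_0 = S_0(0) = a_0 = -2
y_1 = S_1(0) = a_1 = 2
y_2 = S_2(0) = a_2 = -1
y_3 = S_3(0) = a_3 = 5
y_4 = S_3(1) = -1
t_q=15/2 is in segment 3 (τ=1/2); S_3(τ)=2941/1152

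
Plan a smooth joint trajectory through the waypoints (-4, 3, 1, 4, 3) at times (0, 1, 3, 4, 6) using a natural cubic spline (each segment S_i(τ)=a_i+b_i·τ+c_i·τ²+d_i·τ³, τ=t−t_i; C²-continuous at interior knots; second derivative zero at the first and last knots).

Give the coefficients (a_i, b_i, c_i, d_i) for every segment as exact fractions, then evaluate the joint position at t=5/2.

Δ: Δ0=7, Δ1=-1, Δ2=3, Δ3=-1/2
row 1: diag=6, rhs=-48; c'=1/3, d'=-8
row 2: denom=6−2·1/3=16/3; d'=(24−2·-8)/(16/3)=15/2
row 3: denom=6−1·3/16=93/16; d'=(-21−1·15/2)/(93/16)=-152/31
back: M3=-152/31
back: M2=15/2−3/16·-152/31=261/31
back: M1=-8−1/3·261/31=-335/31
M: M0=0, M1=-335/31, M2=261/31, M3=-152/31, M4=0
seg 0: a=-4, c=M0/2=0, d=(M1−M0)/(6·1)=-335/186, b=Δ0−h0·(2M0+M1)/6=1637/186
seg 1: a=3, c=M1/2=-335/62, d=(M2−M1)/(6·2)=149/93, b=Δ1−h1·(2M1+M2)/6=316/93
seg 2: a=1, c=M2/2=261/62, d=(M3−M2)/(6·1)=-413/186, b=Δ2−h2·(2M2+M3)/6=94/93
seg 3: a=4, c=M3/2=-76/31, d=(M4−M3)/(6·2)=38/93, b=Δ3−h3·(2M3+M4)/6=515/186
t_q=5/2 → seg 1, τ=3/2; S=3+316/93·τ+-335/62·τ²+149/93·τ³=167/124

  seg 0: a=-4 b=1637/186 c=0 d=-335/186
  seg 1: a=3 b=316/93 c=-335/62 d=149/93
  seg 2: a=1 b=94/93 c=261/62 d=-413/186
  seg 3: a=4 b=515/186 c=-76/31 d=38/93
S(5/2) = 167/124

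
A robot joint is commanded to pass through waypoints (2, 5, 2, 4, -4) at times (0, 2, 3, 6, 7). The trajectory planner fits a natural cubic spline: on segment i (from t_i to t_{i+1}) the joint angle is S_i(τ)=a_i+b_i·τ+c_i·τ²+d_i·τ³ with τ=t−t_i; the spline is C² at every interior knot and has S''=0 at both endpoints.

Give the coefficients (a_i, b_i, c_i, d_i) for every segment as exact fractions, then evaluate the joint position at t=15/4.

  seg 0: a=2 b=71/21 c=0 d=-79/168
  seg 1: a=5 b=-95/42 c=-79/28 d=25/12
  seg 2: a=2 b=-139/84 c=24/7 d=-223/252
  seg 3: a=4 b=-209/42 c=-127/28 d=127/84
S(15/4) = 4147/1792

Δ: Δ0=3/2, Δ1=-3, Δ2=2/3, Δ3=-8
row 1: diag=6, rhs=-27; c'=1/6, d'=-9/2
row 2: denom=8−1·1/6=47/6; d'=(22−1·-9/2)/(47/6)=159/47
row 3: denom=8−3·18/47=322/47; d'=(-52−3·159/47)/(322/47)=-127/14
back: M3=-127/14
back: M2=159/47−18/47·-127/14=48/7
back: M1=-9/2−1/6·48/7=-79/14
M: M0=0, M1=-79/14, M2=48/7, M3=-127/14, M4=0
seg 0: a=2, c=M0/2=0, d=(M1−M0)/(6·2)=-79/168, b=Δ0−h0·(2M0+M1)/6=71/21
seg 1: a=5, c=M1/2=-79/28, d=(M2−M1)/(6·1)=25/12, b=Δ1−h1·(2M1+M2)/6=-95/42
seg 2: a=2, c=M2/2=24/7, d=(M3−M2)/(6·3)=-223/252, b=Δ2−h2·(2M2+M3)/6=-139/84
seg 3: a=4, c=M3/2=-127/28, d=(M4−M3)/(6·1)=127/84, b=Δ3−h3·(2M3+M4)/6=-209/42
t_q=15/4 → seg 2, τ=3/4; S=2+-139/84·τ+24/7·τ²+-223/252·τ³=4147/1792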